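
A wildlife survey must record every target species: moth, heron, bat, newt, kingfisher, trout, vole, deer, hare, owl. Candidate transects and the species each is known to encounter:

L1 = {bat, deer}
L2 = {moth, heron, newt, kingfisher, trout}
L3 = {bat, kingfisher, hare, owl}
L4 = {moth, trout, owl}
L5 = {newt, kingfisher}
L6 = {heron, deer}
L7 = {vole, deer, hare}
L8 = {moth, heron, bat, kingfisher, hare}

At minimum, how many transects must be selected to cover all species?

L2, L3, L7 together cover {moth, heron, bat, newt, kingfisher, trout, vole, deer, hare, owl} — every species.
No 2 of the 8 transects cover everything (all 28 pairs fall short), so 3 is minimum.

3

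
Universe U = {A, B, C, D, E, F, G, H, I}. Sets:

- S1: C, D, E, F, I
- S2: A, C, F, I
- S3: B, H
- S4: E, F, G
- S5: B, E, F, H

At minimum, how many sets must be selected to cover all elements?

4

S1, S2, S3, S4 together cover {A, B, C, D, E, F, G, H, I} — every element.
No 3 of the 5 sets cover everything (all 10 triples fall short), so 4 is minimum.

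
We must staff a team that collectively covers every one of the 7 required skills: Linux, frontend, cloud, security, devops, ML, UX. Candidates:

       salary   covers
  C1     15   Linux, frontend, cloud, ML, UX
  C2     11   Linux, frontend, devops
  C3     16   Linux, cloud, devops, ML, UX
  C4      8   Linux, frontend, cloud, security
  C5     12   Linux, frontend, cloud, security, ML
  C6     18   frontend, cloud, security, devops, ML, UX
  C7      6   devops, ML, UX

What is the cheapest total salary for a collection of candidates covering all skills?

C4, C7 cover every skill at salary 8 + 6 = 14.
Any cover uses at least 2 candidates; among all covering selections none totals below 14.

14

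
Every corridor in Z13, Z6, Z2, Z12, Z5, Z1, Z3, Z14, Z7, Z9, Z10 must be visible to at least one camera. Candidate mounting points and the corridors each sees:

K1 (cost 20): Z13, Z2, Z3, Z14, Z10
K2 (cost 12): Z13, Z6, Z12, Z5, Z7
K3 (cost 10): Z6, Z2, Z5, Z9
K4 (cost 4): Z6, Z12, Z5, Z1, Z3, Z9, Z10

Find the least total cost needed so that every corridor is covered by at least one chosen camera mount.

K1, K2, K4 cover every corridor at cost 20 + 12 + 4 = 36.
Any cover uses at least 3 camera mounts; among all covering selections none totals below 36.

36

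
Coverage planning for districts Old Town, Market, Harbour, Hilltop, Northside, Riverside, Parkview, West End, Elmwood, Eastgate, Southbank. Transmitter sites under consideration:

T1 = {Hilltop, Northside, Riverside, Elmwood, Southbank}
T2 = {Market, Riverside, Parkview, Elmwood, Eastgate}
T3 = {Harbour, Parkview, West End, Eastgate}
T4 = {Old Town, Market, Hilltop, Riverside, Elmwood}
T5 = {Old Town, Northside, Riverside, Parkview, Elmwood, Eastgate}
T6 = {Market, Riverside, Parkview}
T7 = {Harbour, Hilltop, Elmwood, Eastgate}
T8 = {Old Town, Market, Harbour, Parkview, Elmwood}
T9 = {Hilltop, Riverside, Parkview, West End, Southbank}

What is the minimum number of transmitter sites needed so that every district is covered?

T1, T3, T4 together cover {Old Town, Market, Harbour, Hilltop, Northside, Riverside, Parkview, West End, Elmwood, Eastgate, Southbank} — every district.
No 2 of the 9 transmitter sites cover everything (all 36 pairs fall short), so 3 is minimum.

3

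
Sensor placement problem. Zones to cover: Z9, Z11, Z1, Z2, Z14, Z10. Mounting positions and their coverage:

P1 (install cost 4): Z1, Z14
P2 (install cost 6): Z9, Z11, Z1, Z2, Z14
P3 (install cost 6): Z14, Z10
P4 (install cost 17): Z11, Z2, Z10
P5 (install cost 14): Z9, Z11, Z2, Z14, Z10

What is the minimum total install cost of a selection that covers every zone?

P2, P3 cover every zone at install cost 6 + 6 = 12.
Any cover uses at least 2 sensor positions; among all covering selections none totals below 12.

12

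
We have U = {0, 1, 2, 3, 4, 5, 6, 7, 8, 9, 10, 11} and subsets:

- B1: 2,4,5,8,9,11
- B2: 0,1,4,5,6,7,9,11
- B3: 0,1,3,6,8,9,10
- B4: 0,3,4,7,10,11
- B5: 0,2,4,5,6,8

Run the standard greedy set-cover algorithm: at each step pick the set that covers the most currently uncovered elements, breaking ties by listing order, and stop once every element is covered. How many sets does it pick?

Pick 1: B2 covers 8 new elements (0, 1, 4, 5, 6, 7, 9, 11).
Pick 2: B3 covers 3 new elements (3, 8, 10).
Pick 3: B1 covers 1 new elements (2).
Greedy uses 3 sets.

3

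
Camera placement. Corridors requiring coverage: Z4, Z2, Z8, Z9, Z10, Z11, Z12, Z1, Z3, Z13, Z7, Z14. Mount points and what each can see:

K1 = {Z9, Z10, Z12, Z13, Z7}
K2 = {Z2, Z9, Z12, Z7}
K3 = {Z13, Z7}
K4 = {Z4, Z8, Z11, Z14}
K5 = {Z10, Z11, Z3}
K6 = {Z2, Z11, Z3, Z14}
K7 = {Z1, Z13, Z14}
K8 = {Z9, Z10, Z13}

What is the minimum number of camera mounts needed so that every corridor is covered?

K1, K4, K6, K7 together cover {Z4, Z2, Z8, Z9, Z10, Z11, Z12, Z1, Z3, Z13, Z7, Z14} — every corridor.
No 3 of the 8 camera mounts cover everything (all 56 triples fall short), so 4 is minimum.

4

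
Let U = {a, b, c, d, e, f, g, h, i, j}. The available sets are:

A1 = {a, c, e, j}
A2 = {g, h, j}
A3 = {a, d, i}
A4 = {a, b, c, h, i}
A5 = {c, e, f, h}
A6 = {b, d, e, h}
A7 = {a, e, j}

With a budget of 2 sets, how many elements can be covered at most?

Choosing A1, A4 covers {a, b, c, e, h, i, j} — 7 elements.
No choice of 2 sets does better; here d, f, g are left uncovered.

7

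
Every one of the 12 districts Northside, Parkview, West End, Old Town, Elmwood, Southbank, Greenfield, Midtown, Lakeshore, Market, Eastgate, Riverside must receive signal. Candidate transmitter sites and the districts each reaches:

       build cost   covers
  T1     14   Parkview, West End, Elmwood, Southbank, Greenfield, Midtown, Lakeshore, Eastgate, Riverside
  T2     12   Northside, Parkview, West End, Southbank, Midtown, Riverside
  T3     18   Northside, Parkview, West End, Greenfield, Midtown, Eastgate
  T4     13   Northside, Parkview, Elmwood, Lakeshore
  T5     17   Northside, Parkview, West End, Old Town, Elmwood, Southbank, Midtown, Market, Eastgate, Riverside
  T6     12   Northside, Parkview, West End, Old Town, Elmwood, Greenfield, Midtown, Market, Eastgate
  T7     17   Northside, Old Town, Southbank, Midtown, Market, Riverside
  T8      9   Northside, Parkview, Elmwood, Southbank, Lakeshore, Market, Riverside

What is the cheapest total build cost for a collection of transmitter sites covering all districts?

T6, T8 cover every district at build cost 12 + 9 = 21.
Any cover uses at least 2 transmitter sites; among all covering selections none totals below 21.

21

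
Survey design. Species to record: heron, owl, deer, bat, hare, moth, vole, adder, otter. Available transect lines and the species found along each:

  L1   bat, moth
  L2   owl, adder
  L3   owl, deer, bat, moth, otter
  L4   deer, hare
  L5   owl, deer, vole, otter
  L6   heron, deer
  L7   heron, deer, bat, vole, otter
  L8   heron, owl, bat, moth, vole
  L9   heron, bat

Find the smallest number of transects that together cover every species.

4

L1, L2, L4, L7 together cover {heron, owl, deer, bat, hare, moth, vole, adder, otter} — every species.
No 3 of the 9 transects cover everything (all 84 triples fall short), so 4 is minimum.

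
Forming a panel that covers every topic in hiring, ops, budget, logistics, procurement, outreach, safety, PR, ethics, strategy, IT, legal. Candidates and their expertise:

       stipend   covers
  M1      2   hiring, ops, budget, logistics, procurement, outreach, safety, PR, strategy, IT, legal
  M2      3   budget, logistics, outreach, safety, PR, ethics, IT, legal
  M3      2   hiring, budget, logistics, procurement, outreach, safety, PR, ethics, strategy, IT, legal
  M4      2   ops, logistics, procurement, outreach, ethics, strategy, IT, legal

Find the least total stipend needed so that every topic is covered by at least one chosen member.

4

M1, M3 cover every topic at stipend 2 + 2 = 4.
Any cover uses at least 2 members; among all covering selections none totals below 4.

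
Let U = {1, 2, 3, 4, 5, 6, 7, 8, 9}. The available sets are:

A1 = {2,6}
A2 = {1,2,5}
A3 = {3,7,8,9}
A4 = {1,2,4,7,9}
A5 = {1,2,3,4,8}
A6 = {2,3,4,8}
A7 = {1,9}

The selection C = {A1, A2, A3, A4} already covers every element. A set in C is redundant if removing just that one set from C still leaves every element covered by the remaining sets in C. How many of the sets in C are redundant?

Drop A1: 6 uncovered — not redundant.
Drop A2: 5 uncovered — not redundant.
Drop A3: 3, 8 uncovered — not redundant.
Drop A4: 4 uncovered — not redundant.
None of the sets in C is redundant.

0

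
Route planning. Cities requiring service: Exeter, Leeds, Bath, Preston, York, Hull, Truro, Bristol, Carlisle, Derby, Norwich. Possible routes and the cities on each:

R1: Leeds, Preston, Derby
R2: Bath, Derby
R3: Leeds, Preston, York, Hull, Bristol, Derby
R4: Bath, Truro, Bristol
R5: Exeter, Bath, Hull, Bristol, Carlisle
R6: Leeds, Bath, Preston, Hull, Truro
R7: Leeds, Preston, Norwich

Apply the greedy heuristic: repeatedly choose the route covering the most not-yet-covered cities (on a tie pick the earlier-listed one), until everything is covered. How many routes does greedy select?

4

Pick 1: R3 covers 6 new cities (Leeds, Preston, York, Hull, Bristol, Derby).
Pick 2: R5 covers 3 new cities (Exeter, Bath, Carlisle).
Pick 3: R4 covers 1 new cities (Truro).
Pick 4: R7 covers 1 new cities (Norwich).
Greedy uses 4 routes.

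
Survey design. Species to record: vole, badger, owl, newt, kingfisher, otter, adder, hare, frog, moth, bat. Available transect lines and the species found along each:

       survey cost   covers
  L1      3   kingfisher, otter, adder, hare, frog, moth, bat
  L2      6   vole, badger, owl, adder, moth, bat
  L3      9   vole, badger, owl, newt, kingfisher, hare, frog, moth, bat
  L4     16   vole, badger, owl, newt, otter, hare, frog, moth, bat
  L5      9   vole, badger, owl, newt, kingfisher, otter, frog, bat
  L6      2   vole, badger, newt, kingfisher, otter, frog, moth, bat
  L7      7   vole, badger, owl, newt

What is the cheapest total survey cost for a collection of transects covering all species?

L1, L7 cover every species at survey cost 3 + 7 = 10.
Any cover uses at least 2 transects; among all covering selections none totals below 10.
Greedy by coverage-per-survey cost would pick L6, L1, L2 for 11 — worse than the optimum 10.

10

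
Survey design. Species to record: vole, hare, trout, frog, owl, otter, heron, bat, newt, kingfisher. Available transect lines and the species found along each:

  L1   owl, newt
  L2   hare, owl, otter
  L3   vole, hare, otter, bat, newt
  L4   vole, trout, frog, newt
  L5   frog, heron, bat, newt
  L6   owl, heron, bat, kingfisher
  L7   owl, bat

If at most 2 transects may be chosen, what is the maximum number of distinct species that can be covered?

8

Choosing L3, L6 covers {vole, hare, owl, otter, heron, bat, newt, kingfisher} — 8 species.
No choice of 2 transects does better; here trout, frog are left uncovered.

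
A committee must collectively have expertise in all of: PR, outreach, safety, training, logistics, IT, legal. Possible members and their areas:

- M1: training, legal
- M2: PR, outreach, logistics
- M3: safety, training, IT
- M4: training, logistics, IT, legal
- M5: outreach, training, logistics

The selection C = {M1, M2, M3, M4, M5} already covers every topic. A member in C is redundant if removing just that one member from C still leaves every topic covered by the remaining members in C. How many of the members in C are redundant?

Drop M1: the rest still cover every topic — redundant.
Drop M2: PR uncovered — not redundant.
Drop M3: safety uncovered — not redundant.
Drop M4: the rest still cover every topic — redundant.
Drop M5: the rest still cover every topic — redundant.
3 redundant: M1, M4, M5.

3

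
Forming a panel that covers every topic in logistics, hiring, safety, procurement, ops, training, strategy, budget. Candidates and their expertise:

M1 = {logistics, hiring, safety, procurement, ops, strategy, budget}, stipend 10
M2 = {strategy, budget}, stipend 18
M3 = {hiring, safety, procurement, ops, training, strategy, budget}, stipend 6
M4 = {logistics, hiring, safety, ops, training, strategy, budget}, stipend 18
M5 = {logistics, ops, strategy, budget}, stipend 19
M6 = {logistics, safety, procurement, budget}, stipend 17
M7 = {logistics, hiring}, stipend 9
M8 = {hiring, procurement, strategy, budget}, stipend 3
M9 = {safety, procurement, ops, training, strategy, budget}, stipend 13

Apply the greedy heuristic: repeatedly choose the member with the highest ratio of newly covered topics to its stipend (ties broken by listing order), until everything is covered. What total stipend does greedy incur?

Pick 1: M8 adds 4 new (hiring, procurement, strategy, budget) at stipend 3 (ratio 4/3).
Pick 2: M3 adds 3 new (safety, ops, training) at stipend 6 (ratio 3/6).
Pick 3: M7 adds 1 new (logistics) at stipend 9 (ratio 1/9).
Greedy total stipend: 3 + 6 + 9 = 18. (The true optimum is 15, so greedy overshoots here.)

18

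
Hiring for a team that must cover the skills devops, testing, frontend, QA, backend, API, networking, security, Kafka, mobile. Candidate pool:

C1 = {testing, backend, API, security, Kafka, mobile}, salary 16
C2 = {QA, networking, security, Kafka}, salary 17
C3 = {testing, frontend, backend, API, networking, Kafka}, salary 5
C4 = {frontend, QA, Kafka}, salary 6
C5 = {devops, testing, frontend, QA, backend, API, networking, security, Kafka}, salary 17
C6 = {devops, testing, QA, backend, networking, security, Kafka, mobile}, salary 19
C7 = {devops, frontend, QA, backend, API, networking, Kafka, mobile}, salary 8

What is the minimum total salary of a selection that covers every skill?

C1, C7 cover every skill at salary 16 + 8 = 24.
Any cover uses at least 2 candidates; among all covering selections none totals below 24.

24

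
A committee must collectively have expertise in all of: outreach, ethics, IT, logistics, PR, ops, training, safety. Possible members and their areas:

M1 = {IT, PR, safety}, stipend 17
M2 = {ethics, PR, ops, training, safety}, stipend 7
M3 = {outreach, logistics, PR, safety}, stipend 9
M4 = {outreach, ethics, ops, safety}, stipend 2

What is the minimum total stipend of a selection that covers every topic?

33

M1, M2, M3 cover every topic at stipend 17 + 7 + 9 = 33.
Any cover uses at least 3 members; among all covering selections none totals below 33.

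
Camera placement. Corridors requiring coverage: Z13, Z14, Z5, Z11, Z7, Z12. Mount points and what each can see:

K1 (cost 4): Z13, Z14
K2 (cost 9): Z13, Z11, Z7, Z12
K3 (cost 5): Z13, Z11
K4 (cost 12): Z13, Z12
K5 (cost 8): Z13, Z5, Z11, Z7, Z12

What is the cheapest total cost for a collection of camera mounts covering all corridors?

12

K1, K5 cover every corridor at cost 4 + 8 = 12.
Any cover uses at least 2 camera mounts; among all covering selections none totals below 12.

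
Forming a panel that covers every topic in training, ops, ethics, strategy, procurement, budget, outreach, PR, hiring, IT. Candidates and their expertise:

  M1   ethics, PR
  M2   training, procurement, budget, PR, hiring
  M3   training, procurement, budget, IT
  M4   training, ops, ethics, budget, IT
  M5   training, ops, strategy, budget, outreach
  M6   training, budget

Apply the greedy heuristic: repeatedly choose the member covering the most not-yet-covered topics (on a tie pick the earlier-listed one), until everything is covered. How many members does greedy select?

3

Pick 1: M2 covers 5 new topics (training, procurement, budget, PR, hiring).
Pick 2: M4 covers 3 new topics (ops, ethics, IT).
Pick 3: M5 covers 2 new topics (strategy, outreach).
Greedy uses 3 members.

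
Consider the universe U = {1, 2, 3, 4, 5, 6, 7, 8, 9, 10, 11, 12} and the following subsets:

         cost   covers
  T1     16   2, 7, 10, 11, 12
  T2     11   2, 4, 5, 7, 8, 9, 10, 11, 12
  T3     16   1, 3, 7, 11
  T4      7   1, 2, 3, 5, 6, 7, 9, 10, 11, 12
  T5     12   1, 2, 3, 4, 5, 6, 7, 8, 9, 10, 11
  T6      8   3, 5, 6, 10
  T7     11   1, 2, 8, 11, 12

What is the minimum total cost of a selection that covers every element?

T2, T4 cover every element at cost 11 + 7 = 18.
Any cover uses at least 2 sets; among all covering selections none totals below 18.

18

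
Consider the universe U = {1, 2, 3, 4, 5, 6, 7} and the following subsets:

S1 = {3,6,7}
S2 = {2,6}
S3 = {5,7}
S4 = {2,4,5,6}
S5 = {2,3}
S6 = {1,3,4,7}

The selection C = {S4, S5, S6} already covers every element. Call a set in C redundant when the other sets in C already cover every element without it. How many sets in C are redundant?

1

Drop S4: 5, 6 uncovered — not redundant.
Drop S5: the rest still cover every element — redundant.
Drop S6: 1, 7 uncovered — not redundant.
1 redundant: S5.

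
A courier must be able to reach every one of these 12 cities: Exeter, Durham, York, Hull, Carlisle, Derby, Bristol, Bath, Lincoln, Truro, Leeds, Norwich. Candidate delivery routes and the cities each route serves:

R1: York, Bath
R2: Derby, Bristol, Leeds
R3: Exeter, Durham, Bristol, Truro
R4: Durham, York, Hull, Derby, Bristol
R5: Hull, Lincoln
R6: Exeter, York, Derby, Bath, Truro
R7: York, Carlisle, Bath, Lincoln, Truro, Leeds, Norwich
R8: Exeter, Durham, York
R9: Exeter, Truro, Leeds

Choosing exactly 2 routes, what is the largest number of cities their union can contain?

Choosing R4, R7 covers {Durham, York, Hull, Carlisle, Derby, Bristol, Bath, Lincoln, Truro, Leeds, Norwich} — 11 cities.
No choice of 2 routes does better; here Exeter is left uncovered.

11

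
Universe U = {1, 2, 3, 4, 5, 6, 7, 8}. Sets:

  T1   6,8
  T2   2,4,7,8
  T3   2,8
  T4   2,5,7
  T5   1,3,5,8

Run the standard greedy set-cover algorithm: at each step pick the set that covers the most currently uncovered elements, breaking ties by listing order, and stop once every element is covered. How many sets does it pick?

Pick 1: T2 covers 4 new elements (2, 4, 7, 8).
Pick 2: T5 covers 3 new elements (1, 3, 5).
Pick 3: T1 covers 1 new elements (6).
Greedy uses 3 sets.

3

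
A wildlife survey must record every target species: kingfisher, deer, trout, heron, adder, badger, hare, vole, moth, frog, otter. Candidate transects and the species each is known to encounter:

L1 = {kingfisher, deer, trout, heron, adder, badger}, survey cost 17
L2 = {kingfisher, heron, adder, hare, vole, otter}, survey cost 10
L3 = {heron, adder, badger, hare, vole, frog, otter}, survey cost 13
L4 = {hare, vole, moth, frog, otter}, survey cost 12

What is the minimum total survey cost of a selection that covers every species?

29

L1, L4 cover every species at survey cost 17 + 12 = 29.
Any cover uses at least 2 transects; among all covering selections none totals below 29.
Greedy by coverage-per-survey cost would pick L2, L1, L4 for 39 — worse than the optimum 29.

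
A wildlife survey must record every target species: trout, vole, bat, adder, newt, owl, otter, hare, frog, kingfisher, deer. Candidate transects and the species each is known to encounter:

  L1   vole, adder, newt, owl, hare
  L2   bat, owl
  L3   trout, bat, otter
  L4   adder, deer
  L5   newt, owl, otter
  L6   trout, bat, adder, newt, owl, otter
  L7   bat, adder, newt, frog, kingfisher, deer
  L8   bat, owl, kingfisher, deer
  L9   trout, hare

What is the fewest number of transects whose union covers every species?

3

L1, L3, L7 together cover {trout, vole, bat, adder, newt, owl, otter, hare, frog, kingfisher, deer} — every species.
No 2 of the 9 transects cover everything (all 36 pairs fall short), so 3 is minimum.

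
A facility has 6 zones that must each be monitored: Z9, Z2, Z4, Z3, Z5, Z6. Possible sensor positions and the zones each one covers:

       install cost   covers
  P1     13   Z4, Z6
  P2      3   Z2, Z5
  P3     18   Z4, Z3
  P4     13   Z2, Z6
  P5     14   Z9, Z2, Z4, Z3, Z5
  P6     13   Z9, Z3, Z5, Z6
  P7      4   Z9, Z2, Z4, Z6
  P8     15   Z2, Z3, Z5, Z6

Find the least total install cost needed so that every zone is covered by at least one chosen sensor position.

17

P6, P7 cover every zone at install cost 13 + 4 = 17.
Any cover uses at least 2 sensor positions; among all covering selections none totals below 17.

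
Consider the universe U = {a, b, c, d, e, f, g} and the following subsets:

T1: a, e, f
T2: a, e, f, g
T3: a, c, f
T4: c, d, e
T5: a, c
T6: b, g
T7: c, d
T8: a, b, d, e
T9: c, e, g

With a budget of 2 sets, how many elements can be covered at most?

6

Choosing T2, T4 covers {a, c, d, e, f, g} — 6 elements.
No choice of 2 sets does better; here b is left uncovered.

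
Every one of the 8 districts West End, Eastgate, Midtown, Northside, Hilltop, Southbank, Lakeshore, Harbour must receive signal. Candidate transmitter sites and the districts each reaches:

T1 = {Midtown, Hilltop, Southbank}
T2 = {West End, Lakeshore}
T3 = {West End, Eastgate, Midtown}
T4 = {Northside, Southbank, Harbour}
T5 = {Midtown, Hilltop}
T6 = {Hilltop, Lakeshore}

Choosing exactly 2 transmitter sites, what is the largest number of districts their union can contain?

Choosing T3, T4 covers {West End, Eastgate, Midtown, Northside, Southbank, Harbour} — 6 districts.
No choice of 2 transmitter sites does better; here Hilltop, Lakeshore are left uncovered.

6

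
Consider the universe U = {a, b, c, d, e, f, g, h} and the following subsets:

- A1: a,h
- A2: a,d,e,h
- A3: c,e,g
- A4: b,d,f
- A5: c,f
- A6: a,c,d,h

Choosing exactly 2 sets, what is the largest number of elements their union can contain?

6

Choosing A2, A3 covers {a, c, d, e, g, h} — 6 elements.
No choice of 2 sets does better; here b, f are left uncovered.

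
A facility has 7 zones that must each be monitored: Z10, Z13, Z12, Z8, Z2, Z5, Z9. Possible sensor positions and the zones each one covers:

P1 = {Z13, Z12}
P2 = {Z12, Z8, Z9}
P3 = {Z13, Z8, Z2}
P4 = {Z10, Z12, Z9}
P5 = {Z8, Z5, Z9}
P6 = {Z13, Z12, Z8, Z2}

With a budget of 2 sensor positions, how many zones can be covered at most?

6

Choosing P3, P4 covers {Z10, Z13, Z12, Z8, Z2, Z9} — 6 zones.
No choice of 2 sensor positions does better; here Z5 is left uncovered.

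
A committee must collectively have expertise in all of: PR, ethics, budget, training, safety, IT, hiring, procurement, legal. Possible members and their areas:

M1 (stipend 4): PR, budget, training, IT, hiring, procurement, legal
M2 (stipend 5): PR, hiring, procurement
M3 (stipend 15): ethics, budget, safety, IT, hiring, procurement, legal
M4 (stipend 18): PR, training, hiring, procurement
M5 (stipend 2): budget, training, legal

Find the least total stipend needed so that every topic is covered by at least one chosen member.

19

M1, M3 cover every topic at stipend 4 + 15 = 19.
Any cover uses at least 2 members; among all covering selections none totals below 19.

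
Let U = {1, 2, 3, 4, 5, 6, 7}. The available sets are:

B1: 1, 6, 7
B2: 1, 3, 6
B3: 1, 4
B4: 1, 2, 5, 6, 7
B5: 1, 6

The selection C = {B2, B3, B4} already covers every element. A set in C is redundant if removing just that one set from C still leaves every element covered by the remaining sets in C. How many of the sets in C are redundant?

0

Drop B2: 3 uncovered — not redundant.
Drop B3: 4 uncovered — not redundant.
Drop B4: 2, 5, 7 uncovered — not redundant.
None of the sets in C is redundant.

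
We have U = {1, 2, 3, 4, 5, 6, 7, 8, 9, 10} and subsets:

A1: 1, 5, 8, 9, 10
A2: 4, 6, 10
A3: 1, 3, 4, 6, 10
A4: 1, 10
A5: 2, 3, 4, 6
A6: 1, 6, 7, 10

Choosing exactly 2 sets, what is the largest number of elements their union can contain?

9

Choosing A1, A5 covers {1, 2, 3, 4, 5, 6, 8, 9, 10} — 9 elements.
No choice of 2 sets does better; here 7 is left uncovered.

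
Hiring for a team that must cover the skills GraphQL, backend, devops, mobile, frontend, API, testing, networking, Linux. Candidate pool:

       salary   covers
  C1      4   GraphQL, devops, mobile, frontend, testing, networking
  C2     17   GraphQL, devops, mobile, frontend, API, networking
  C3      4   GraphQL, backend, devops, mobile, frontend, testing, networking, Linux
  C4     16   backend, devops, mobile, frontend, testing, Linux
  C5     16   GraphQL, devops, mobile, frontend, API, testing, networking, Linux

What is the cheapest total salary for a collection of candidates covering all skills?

20

C3, C5 cover every skill at salary 4 + 16 = 20.
Any cover uses at least 2 candidates; among all covering selections none totals below 20.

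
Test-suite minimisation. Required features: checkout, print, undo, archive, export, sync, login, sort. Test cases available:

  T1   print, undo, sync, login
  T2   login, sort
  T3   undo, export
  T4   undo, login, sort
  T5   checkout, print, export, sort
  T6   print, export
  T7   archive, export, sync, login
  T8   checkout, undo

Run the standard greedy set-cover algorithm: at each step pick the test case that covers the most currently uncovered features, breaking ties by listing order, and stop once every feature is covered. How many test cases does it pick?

Pick 1: T1 covers 4 new features (print, undo, sync, login).
Pick 2: T5 covers 3 new features (checkout, export, sort).
Pick 3: T7 covers 1 new features (archive).
Greedy uses 3 test cases.

3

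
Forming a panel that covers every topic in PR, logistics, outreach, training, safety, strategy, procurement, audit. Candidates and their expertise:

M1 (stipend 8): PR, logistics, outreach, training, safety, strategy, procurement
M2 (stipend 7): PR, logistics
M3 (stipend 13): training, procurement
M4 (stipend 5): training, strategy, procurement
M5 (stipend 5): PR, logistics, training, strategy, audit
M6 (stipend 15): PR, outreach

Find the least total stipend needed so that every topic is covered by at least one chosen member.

M1, M5 cover every topic at stipend 8 + 5 = 13.
Any cover uses at least 2 members; among all covering selections none totals below 13.

13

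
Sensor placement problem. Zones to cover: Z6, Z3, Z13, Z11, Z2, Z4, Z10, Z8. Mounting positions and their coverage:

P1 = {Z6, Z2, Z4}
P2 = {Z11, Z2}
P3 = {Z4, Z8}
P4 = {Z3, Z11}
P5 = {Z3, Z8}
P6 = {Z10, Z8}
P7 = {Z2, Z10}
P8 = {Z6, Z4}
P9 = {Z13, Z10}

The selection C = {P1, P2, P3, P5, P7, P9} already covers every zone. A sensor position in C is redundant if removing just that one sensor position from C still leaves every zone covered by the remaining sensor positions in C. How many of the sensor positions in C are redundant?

Drop P1: Z6 uncovered — not redundant.
Drop P2: Z11 uncovered — not redundant.
Drop P3: the rest still cover every zone — redundant.
Drop P5: Z3 uncovered — not redundant.
Drop P7: the rest still cover every zone — redundant.
Drop P9: Z13 uncovered — not redundant.
2 redundant: P3, P7.

2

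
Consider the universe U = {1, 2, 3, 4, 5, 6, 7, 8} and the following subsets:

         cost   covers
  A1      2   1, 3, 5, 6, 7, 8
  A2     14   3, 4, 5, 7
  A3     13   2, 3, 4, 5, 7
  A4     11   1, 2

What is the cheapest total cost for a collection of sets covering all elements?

15

A1, A3 cover every element at cost 2 + 13 = 15.
Any cover uses at least 2 sets; among all covering selections none totals below 15.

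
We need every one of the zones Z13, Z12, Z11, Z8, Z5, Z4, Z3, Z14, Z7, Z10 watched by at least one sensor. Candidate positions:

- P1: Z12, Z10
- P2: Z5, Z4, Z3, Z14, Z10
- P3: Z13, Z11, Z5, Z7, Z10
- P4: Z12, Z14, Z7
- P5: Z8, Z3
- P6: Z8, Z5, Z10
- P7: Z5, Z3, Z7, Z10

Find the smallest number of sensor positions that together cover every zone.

4

P1, P2, P3, P5 together cover {Z13, Z12, Z11, Z8, Z5, Z4, Z3, Z14, Z7, Z10} — every zone.
No 3 of the 7 sensor positions cover everything (all 35 triples fall short), so 4 is minimum.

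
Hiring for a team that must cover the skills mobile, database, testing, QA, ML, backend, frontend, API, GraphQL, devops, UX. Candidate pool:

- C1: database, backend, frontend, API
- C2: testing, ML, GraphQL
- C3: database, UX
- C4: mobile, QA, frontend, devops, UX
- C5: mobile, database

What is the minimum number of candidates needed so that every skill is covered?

C1, C2, C4 together cover {mobile, database, testing, QA, ML, backend, frontend, API, GraphQL, devops, UX} — every skill.
No 2 of the 5 candidates cover everything (all 10 pairs fall short), so 3 is minimum.

3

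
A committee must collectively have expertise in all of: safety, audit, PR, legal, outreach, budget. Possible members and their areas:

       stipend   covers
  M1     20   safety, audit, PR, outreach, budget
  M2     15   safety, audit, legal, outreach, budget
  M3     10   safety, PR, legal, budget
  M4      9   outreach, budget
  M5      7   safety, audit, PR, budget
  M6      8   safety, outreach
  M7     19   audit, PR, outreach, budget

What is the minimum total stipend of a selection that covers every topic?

M2, M5 cover every topic at stipend 15 + 7 = 22.
Any cover uses at least 2 members; among all covering selections none totals below 22.

22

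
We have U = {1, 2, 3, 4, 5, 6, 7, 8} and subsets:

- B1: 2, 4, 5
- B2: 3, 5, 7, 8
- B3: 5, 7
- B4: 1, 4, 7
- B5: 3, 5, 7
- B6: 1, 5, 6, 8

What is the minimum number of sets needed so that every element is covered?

B1, B2, B6 together cover {1, 2, 3, 4, 5, 6, 7, 8} — every element.
No 2 of the 6 sets cover everything (all 15 pairs fall short), so 3 is minimum.

3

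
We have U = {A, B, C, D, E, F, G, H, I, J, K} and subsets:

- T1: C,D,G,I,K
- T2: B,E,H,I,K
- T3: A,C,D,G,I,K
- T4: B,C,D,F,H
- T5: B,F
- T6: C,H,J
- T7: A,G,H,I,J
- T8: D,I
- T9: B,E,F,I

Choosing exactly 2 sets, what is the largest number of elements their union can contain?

Choosing T2, T3 covers {A, B, C, D, E, G, H, I, K} — 9 elements.
No choice of 2 sets does better; here F, J are left uncovered.

9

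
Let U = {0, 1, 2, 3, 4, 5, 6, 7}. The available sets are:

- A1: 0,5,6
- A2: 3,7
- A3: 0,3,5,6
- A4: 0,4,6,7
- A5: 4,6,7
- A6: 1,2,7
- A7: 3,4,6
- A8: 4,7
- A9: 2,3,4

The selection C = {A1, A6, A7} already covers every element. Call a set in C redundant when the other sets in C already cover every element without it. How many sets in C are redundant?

Drop A1: 0, 5 uncovered — not redundant.
Drop A6: 1, 2, 7 uncovered — not redundant.
Drop A7: 3, 4 uncovered — not redundant.
None of the sets in C is redundant.

0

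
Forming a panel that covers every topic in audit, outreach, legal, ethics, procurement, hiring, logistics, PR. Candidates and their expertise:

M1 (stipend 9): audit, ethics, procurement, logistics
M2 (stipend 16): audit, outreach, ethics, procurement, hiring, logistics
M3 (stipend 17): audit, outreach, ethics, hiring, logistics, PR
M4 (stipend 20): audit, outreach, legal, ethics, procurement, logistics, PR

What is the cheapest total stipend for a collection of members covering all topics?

36

M2, M4 cover every topic at stipend 16 + 20 = 36.
Any cover uses at least 2 members; among all covering selections none totals below 36.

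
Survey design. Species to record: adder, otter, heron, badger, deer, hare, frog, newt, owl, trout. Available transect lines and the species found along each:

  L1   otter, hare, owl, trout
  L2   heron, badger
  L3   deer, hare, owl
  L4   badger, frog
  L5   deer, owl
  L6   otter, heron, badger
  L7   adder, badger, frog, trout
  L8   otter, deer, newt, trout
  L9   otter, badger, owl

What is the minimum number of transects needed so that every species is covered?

4

L1, L2, L7, L8 together cover {adder, otter, heron, badger, deer, hare, frog, newt, owl, trout} — every species.
No 3 of the 9 transects cover everything (all 84 triples fall short), so 4 is minimum.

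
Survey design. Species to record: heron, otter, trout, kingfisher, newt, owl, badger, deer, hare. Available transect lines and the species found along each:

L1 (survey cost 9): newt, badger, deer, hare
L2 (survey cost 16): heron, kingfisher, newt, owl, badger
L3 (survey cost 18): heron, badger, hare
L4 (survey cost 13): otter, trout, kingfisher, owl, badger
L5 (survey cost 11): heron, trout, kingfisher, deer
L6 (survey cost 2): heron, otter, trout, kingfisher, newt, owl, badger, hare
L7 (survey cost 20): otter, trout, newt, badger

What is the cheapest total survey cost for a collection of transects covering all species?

11

L1, L6 cover every species at survey cost 9 + 2 = 11.
Any cover uses at least 2 transects; among all covering selections none totals below 11.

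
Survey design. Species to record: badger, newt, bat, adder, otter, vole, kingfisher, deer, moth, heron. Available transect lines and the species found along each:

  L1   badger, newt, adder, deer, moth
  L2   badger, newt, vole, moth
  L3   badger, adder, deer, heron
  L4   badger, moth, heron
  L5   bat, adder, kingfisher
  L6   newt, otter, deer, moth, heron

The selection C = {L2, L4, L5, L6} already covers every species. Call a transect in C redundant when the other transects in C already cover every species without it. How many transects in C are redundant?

Drop L2: vole uncovered — not redundant.
Drop L4: the rest still cover every species — redundant.
Drop L5: bat, adder, kingfisher uncovered — not redundant.
Drop L6: otter, deer uncovered — not redundant.
1 redundant: L4.

1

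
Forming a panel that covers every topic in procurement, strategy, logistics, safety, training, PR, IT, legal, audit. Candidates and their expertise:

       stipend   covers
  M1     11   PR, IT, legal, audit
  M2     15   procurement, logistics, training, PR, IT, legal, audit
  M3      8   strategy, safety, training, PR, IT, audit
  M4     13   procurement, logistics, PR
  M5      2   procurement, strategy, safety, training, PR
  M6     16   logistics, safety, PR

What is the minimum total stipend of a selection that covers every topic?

17

M2, M5 cover every topic at stipend 15 + 2 = 17.
Any cover uses at least 2 members; among all covering selections none totals below 17.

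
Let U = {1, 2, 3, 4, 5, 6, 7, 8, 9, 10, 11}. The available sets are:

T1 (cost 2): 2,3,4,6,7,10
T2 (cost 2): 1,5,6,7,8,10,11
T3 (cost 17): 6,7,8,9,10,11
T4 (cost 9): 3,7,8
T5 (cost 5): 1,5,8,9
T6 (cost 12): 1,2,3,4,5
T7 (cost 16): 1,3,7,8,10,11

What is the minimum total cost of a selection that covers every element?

9

T1, T2, T5 cover every element at cost 2 + 2 + 5 = 9.
Any cover uses at least 2 sets; among all covering selections none totals below 9.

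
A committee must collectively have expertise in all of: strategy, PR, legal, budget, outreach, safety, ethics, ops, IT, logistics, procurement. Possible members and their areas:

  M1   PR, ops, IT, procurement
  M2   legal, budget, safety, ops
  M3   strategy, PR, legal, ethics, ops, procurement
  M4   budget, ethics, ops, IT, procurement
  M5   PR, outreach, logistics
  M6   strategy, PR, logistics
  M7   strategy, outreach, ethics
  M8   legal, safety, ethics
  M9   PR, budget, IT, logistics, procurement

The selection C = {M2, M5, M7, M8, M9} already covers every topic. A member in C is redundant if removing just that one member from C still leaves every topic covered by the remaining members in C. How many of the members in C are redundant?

Drop M2: ops uncovered — not redundant.
Drop M5: the rest still cover every topic — redundant.
Drop M7: strategy uncovered — not redundant.
Drop M8: the rest still cover every topic — redundant.
Drop M9: IT, procurement uncovered — not redundant.
2 redundant: M5, M8.

2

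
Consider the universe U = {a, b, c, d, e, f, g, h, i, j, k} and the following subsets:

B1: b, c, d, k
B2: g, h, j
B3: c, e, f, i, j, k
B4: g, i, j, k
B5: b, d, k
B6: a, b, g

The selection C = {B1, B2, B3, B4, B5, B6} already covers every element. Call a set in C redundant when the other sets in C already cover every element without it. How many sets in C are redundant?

3

Drop B1: the rest still cover every element — redundant.
Drop B2: h uncovered — not redundant.
Drop B3: e, f uncovered — not redundant.
Drop B4: the rest still cover every element — redundant.
Drop B5: the rest still cover every element — redundant.
Drop B6: a uncovered — not redundant.
3 redundant: B1, B4, B5.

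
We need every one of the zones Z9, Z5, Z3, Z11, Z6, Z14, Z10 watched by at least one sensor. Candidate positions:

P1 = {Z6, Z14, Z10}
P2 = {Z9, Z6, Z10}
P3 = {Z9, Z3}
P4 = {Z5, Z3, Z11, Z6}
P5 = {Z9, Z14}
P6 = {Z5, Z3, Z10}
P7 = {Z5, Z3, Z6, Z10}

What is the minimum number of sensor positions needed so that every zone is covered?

P1, P2, P4 together cover {Z9, Z5, Z3, Z11, Z6, Z14, Z10} — every zone.
No 2 of the 7 sensor positions cover everything (all 21 pairs fall short), so 3 is minimum.

3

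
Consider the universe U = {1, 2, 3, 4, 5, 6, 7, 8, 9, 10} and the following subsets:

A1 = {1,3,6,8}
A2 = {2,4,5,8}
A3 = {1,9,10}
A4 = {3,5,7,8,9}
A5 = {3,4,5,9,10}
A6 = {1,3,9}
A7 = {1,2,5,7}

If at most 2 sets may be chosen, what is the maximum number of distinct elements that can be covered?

Choosing A1, A5 covers {1, 3, 4, 5, 6, 8, 9, 10} — 8 elements.
No choice of 2 sets does better; here 2, 7 are left uncovered.

8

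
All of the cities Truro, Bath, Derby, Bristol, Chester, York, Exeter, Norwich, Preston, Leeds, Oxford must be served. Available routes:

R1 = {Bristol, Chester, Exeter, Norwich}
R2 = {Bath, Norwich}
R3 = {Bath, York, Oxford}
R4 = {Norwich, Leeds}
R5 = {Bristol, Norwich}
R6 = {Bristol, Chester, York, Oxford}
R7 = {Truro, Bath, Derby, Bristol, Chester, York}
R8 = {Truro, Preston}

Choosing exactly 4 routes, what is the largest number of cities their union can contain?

10

Choosing R1, R3, R4, R7 covers {Truro, Bath, Derby, Bristol, Chester, York, Exeter, Norwich, Leeds, Oxford} — 10 cities.
No choice of 4 routes does better; here Preston is left uncovered.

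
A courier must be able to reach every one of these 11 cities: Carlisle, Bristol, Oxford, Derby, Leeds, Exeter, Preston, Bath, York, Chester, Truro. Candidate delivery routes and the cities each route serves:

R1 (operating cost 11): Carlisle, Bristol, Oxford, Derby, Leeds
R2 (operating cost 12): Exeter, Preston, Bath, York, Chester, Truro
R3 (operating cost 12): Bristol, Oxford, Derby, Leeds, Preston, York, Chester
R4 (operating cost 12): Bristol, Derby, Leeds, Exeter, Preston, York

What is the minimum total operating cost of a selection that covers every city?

23

R1, R2 cover every city at operating cost 11 + 12 = 23.
Any cover uses at least 2 routes; among all covering selections none totals below 23.
Greedy by coverage-per-operating cost would pick R3, R2, R1 for 35 — worse than the optimum 23.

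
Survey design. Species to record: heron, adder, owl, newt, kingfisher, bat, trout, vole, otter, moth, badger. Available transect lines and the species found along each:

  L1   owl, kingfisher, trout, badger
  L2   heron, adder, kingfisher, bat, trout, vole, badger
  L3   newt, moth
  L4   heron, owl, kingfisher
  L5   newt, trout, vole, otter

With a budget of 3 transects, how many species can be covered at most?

10

Choosing L1, L2, L3 covers {heron, adder, owl, newt, kingfisher, bat, trout, vole, moth, badger} — 10 species.
No choice of 3 transects does better; here otter is left uncovered.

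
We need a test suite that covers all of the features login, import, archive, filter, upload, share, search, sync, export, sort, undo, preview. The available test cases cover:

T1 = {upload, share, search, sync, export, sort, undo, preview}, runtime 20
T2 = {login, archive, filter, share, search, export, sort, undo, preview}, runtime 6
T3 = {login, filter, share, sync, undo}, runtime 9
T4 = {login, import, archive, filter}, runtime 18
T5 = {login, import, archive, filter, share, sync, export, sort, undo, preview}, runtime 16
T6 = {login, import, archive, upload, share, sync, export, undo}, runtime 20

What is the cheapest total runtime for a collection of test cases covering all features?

T2, T6 cover every feature at runtime 6 + 20 = 26.
Any cover uses at least 2 test cases; among all covering selections none totals below 26.

26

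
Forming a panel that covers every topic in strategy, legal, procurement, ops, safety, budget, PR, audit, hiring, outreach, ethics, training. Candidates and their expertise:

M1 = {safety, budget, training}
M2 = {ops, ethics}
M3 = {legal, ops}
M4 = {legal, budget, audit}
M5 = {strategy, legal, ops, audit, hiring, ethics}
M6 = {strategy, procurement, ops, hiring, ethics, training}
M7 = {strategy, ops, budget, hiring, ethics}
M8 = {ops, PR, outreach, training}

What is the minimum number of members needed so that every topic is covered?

4

M1, M4, M6, M8 together cover {strategy, legal, procurement, ops, safety, budget, PR, audit, hiring, outreach, ethics, training} — every topic.
No 3 of the 8 members cover everything (all 56 triples fall short), so 4 is minimum.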